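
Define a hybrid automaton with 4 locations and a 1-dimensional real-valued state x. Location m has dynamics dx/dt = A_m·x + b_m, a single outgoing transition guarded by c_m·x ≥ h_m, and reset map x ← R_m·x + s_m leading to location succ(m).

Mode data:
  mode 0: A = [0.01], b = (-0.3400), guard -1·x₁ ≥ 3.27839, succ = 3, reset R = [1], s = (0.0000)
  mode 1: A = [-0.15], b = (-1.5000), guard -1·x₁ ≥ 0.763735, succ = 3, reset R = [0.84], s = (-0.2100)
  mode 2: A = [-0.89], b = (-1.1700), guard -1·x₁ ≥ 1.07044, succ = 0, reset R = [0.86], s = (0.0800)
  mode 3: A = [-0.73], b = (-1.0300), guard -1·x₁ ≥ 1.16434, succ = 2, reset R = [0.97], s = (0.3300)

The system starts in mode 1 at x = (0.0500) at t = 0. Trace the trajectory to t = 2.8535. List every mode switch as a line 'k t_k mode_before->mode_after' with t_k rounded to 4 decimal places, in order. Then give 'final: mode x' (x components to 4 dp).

1 0.5629 1->3
2 1.6849 3->2
3 2.5239 2->0
final: 0 -0.9556

Mode 1: guard c·x = 0.7637 hit at Δt = 0.5629 (t = 0.5629), x⁻ = (-0.7637) → reset → x⁺ = (-0.8515), jump to mode 3
Mode 3: guard c·x = 1.1643 hit at Δt = 1.1220 (t = 1.6849), x⁻ = (-1.1643) → reset → x⁺ = (-0.7994), jump to mode 2
Mode 2: guard c·x = 1.0704 hit at Δt = 0.8390 (t = 2.5239), x⁻ = (-1.0704) → reset → x⁺ = (-0.8406), jump to mode 0
Mode 0: flow for 0.3296 to horizon, guard not reached → x = (-0.9556)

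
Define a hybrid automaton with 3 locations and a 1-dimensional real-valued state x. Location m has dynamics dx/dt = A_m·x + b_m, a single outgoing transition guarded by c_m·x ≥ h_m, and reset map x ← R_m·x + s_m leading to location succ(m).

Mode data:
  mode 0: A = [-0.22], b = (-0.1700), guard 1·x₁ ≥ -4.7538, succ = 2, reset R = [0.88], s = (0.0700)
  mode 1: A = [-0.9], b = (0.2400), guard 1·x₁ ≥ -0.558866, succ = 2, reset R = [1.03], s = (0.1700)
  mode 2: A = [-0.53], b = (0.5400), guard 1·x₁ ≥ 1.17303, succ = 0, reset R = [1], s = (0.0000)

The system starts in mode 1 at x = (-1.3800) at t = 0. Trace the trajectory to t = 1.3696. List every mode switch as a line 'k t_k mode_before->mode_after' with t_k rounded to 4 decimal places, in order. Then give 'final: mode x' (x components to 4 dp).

1 0.7672 1->2
final: 2 -0.0163

Mode 1: guard c·x = -0.5589 hit at Δt = 0.7672 (t = 0.7672), x⁻ = (-0.5589) → reset → x⁺ = (-0.4056), jump to mode 2
Mode 2: flow for 0.6024 to horizon, guard not reached → x = (-0.0163)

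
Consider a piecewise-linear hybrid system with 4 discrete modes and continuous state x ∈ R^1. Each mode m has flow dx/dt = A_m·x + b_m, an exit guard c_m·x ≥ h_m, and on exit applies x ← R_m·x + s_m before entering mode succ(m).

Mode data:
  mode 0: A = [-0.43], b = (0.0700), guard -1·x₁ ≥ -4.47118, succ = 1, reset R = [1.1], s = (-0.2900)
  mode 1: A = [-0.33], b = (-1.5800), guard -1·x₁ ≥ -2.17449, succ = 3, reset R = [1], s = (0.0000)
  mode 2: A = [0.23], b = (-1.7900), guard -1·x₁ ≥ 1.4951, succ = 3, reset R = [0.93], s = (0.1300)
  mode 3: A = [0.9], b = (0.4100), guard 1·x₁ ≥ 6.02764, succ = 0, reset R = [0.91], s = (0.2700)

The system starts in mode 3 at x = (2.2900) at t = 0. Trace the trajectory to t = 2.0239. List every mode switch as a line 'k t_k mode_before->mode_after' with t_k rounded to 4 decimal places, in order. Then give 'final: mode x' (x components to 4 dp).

1 0.9547 3->0
2 1.5613 0->1
final: 1 3.2952

Mode 3: guard c·x = 6.0276 hit at Δt = 0.9547 (t = 0.9547), x⁻ = (6.0276) → reset → x⁺ = (5.7552), jump to mode 0
Mode 0: guard c·x = -4.4712 hit at Δt = 0.6066 (t = 1.5613), x⁻ = (4.4712) → reset → x⁺ = (4.6283), jump to mode 1
Mode 1: flow for 0.4626 to horizon, guard not reached → x = (3.2952)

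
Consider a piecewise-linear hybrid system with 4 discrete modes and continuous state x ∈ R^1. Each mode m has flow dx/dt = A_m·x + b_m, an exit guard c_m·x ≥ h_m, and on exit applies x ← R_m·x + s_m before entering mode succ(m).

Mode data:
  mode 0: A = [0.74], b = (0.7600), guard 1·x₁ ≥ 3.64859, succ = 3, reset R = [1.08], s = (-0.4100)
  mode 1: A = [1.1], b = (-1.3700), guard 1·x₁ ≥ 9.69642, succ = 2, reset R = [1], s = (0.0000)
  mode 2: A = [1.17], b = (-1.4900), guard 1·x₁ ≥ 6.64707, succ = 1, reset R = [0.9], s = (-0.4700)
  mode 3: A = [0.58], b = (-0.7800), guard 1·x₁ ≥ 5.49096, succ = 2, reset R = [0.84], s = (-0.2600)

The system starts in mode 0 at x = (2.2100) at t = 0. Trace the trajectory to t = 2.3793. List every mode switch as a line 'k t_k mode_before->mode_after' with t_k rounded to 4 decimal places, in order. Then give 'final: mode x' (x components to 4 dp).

Mode 0: guard c·x = 3.6486 hit at Δt = 0.4969 (t = 0.4969), x⁻ = (3.6486) → reset → x⁺ = (3.5305), jump to mode 3
Mode 3: guard c·x = 5.4910 hit at Δt = 1.1039 (t = 1.6008), x⁻ = (5.4910) → reset → x⁺ = (4.3524), jump to mode 2
Mode 2: guard c·x = 6.6471 hit at Δt = 0.4760 (t = 2.0768), x⁻ = (6.6471) → reset → x⁺ = (5.5124), jump to mode 1
Mode 1: flow for 0.3025 to horizon, guard not reached → x = (7.1969)

1 0.4969 0->3
2 1.6008 3->2
3 2.0768 2->1
final: 1 7.1969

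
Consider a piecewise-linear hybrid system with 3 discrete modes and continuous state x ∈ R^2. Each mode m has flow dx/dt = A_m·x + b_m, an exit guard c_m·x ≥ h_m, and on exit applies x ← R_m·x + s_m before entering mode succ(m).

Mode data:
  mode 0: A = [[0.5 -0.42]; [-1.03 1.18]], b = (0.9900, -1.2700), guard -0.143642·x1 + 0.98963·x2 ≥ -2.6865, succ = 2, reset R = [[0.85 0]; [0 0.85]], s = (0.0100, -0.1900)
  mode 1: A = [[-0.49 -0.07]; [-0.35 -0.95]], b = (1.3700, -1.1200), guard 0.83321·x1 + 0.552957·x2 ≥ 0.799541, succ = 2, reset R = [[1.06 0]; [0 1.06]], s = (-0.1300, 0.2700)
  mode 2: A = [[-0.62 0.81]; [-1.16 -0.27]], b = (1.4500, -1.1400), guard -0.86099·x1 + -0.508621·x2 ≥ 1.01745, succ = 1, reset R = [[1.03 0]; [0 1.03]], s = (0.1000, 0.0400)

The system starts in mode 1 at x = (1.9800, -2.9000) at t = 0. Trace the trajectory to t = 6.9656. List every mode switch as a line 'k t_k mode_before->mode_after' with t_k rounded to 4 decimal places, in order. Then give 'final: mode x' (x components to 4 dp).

Mode 1: guard c·x = 0.7995 hit at Δt = 1.1794 (t = 1.1794), x⁻ = (2.4955, -2.3143) → reset → x⁺ = (2.5152, -2.1832), jump to mode 2
Mode 2: guard c·x = 1.0174 hit at Δt = 0.6686 (t = 1.8480), x⁻ = (1.0548, -3.7860) → reset → x⁺ = (1.1865, -3.8596), jump to mode 1
Mode 1: guard c·x = 0.7995 hit at Δt = 2.0413 (t = 3.8893), x⁻ = (2.4400, -2.2307) → reset → x⁺ = (2.4564, -2.0946), jump to mode 2
Mode 2: guard c·x = 1.0174 hit at Δt = 0.6877 (t = 4.5770), x⁻ = (1.0158, -3.7200) → reset → x⁺ = (1.1463, -3.7916), jump to mode 1
Mode 1: guard c·x = 0.7995 hit at Δt = 2.0557 (t = 6.6327), x⁻ = (2.4271, -2.2114) → reset → x⁺ = (2.4428, -2.0740), jump to mode 2
Mode 2: flow for 0.3329 to horizon, guard not reached → x = (1.7892, -3.0422)

1 1.1794 1->2
2 1.8480 2->1
3 3.8893 1->2
4 4.5770 2->1
5 6.6327 1->2
final: 2 1.7892 -3.0422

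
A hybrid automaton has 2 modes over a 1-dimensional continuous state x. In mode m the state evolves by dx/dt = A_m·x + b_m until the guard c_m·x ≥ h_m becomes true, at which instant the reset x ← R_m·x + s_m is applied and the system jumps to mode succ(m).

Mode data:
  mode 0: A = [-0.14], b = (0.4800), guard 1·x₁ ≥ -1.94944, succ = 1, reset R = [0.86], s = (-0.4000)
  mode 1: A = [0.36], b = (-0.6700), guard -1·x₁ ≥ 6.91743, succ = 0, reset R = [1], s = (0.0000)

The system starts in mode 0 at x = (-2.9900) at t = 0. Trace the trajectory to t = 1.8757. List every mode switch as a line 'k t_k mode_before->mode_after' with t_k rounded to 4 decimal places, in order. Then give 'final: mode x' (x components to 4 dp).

Mode 0: guard c·x = -1.9494 hit at Δt = 1.2634 (t = 1.2634), x⁻ = (-1.9494) → reset → x⁺ = (-2.0765), jump to mode 1
Mode 1: flow for 0.6123 to horizon, guard not reached → x = (-3.0476)

1 1.2634 0->1
final: 1 -3.0476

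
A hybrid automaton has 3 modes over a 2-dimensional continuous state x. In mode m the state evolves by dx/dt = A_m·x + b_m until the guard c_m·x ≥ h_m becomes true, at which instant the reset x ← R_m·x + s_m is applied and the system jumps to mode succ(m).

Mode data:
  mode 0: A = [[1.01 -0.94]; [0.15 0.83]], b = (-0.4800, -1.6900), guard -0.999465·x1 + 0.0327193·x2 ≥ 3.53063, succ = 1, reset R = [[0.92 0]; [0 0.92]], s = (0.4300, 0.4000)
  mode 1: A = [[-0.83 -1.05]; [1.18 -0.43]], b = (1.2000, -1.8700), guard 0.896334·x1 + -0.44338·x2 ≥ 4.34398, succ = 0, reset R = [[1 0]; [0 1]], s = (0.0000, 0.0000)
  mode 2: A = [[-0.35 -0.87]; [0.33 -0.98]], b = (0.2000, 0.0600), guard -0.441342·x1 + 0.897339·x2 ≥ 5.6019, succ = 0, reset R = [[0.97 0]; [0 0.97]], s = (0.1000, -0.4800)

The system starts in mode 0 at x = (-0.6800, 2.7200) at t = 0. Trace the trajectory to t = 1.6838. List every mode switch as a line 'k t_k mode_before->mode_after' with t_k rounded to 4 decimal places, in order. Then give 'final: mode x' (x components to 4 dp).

1 0.5421 0->1
final: 1 -0.1490 -1.4652

Mode 0: guard c·x = 3.5306 hit at Δt = 0.5421 (t = 0.5421), x⁻ = (-3.4369, 2.9214) → reset → x⁺ = (-2.7319, 3.0877), jump to mode 1
Mode 1: flow for 1.1417 to horizon, guard not reached → x = (-0.1490, -1.4652)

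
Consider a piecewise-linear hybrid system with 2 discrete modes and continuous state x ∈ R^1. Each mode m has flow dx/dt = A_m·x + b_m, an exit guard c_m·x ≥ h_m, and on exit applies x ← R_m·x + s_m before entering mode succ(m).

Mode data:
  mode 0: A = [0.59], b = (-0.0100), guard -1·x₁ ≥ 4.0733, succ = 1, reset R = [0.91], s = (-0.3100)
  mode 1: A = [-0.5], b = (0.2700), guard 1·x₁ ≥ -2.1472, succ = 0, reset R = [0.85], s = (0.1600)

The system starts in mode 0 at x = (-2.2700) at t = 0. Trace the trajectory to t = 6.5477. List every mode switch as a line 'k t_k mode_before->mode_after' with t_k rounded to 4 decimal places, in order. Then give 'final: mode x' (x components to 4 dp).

1 0.9854 0->1
2 2.0416 1->0
3 3.5477 0->1
4 4.6039 1->0
5 6.1099 0->1
final: 1 -3.1209

Mode 0: guard c·x = 4.0733 hit at Δt = 0.9854 (t = 0.9854), x⁻ = (-4.0733) → reset → x⁺ = (-4.0167), jump to mode 1
Mode 1: guard c·x = -2.1472 hit at Δt = 1.0562 (t = 2.0416), x⁻ = (-2.1472) → reset → x⁺ = (-1.6651), jump to mode 0
Mode 0: guard c·x = 4.0733 hit at Δt = 1.5061 (t = 3.5477), x⁻ = (-4.0733) → reset → x⁺ = (-4.0167), jump to mode 1
Mode 1: guard c·x = -2.1472 hit at Δt = 1.0562 (t = 4.6039), x⁻ = (-2.1472) → reset → x⁺ = (-1.6651), jump to mode 0
Mode 0: guard c·x = 4.0733 hit at Δt = 1.5061 (t = 6.1099), x⁻ = (-4.0733) → reset → x⁺ = (-4.0167), jump to mode 1
Mode 1: flow for 0.4378 to horizon, guard not reached → x = (-3.1209)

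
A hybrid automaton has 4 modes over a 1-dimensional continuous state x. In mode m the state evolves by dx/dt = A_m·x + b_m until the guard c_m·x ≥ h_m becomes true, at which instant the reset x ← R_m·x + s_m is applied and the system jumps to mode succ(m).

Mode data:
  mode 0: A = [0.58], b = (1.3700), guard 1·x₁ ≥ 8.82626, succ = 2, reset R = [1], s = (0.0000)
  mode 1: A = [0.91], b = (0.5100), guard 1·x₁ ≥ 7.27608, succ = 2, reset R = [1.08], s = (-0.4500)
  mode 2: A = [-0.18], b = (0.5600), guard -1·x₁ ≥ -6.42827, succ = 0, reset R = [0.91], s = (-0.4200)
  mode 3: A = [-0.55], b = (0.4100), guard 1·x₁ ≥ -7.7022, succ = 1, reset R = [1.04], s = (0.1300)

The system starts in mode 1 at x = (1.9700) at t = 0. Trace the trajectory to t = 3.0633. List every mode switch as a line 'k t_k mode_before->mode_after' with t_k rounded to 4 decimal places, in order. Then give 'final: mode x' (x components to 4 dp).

Mode 1: guard c·x = 7.2761 hit at Δt = 1.2422 (t = 1.2422), x⁻ = (7.2761) → reset → x⁺ = (7.4082), jump to mode 2
Mode 2: guard c·x = -6.4283 hit at Δt = 1.4379 (t = 2.6801), x⁻ = (6.4283) → reset → x⁺ = (5.4297), jump to mode 0
Mode 0: flow for 0.3832 to horizon, guard not reached → x = (7.3691)

1 1.2422 1->2
2 2.6801 2->0
final: 0 7.3691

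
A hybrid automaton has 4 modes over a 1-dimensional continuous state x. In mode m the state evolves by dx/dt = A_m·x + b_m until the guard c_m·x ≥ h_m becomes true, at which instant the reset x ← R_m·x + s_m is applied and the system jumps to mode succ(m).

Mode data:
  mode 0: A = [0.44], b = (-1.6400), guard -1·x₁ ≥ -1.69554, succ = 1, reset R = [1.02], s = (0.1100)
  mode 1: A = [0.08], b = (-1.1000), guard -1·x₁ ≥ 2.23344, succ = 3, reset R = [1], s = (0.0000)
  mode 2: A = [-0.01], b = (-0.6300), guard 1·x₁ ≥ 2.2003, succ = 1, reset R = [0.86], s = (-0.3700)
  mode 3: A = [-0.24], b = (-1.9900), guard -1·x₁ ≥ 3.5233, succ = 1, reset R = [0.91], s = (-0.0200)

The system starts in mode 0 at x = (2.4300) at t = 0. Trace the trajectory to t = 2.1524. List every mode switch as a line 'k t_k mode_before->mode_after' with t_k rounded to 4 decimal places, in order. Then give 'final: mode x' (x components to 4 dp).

1 1.0196 0->1
final: 1 0.7097

Mode 0: guard c·x = -1.6955 hit at Δt = 1.0196 (t = 1.0196), x⁻ = (1.6955) → reset → x⁺ = (1.8395), jump to mode 1
Mode 1: flow for 1.1328 to horizon, guard not reached → x = (0.7097)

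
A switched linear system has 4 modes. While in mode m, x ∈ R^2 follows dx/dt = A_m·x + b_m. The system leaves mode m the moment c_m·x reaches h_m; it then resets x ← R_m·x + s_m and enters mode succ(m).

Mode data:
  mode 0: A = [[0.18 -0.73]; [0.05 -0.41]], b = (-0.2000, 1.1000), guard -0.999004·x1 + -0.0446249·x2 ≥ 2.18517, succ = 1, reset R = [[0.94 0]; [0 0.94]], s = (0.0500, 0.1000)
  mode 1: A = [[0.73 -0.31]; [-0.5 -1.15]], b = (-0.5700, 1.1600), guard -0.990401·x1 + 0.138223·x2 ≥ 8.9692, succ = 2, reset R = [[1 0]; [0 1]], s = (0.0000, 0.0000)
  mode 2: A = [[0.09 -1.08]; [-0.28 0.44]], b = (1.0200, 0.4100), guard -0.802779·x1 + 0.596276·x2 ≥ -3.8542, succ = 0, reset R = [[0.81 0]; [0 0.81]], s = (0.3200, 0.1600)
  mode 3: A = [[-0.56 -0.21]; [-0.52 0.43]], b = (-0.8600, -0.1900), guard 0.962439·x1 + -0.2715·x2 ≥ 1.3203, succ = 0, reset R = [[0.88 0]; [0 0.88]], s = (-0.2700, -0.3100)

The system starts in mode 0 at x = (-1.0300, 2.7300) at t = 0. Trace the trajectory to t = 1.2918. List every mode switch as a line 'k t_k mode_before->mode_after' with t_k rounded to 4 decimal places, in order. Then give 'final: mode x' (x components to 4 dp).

Mode 0: guard c·x = 2.1852 hit at Δt = 0.5159 (t = 0.5159), x⁻ = (-2.3071, 2.6819) → reset → x⁺ = (-2.1187, 2.6210), jump to mode 1
Mode 1: flow for 0.7759 to horizon, guard not reached → x = (-5.1449, 2.6220)

1 0.5159 0->1
final: 1 -5.1449 2.6220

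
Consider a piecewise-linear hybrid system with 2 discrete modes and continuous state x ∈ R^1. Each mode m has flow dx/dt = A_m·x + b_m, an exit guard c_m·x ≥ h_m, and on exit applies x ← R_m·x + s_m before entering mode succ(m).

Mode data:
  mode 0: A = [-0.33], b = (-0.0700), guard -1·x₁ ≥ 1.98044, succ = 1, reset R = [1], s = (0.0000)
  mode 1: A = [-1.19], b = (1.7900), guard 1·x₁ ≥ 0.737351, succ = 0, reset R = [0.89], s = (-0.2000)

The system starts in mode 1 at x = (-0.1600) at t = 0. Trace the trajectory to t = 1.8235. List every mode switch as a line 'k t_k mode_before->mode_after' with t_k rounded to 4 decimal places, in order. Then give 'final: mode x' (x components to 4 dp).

1 0.6511 1->0
final: 0 0.2418

Mode 1: guard c·x = 0.7374 hit at Δt = 0.6511 (t = 0.6511), x⁻ = (0.7374) → reset → x⁺ = (0.4562), jump to mode 0
Mode 0: flow for 1.1724 to horizon, guard not reached → x = (0.2418)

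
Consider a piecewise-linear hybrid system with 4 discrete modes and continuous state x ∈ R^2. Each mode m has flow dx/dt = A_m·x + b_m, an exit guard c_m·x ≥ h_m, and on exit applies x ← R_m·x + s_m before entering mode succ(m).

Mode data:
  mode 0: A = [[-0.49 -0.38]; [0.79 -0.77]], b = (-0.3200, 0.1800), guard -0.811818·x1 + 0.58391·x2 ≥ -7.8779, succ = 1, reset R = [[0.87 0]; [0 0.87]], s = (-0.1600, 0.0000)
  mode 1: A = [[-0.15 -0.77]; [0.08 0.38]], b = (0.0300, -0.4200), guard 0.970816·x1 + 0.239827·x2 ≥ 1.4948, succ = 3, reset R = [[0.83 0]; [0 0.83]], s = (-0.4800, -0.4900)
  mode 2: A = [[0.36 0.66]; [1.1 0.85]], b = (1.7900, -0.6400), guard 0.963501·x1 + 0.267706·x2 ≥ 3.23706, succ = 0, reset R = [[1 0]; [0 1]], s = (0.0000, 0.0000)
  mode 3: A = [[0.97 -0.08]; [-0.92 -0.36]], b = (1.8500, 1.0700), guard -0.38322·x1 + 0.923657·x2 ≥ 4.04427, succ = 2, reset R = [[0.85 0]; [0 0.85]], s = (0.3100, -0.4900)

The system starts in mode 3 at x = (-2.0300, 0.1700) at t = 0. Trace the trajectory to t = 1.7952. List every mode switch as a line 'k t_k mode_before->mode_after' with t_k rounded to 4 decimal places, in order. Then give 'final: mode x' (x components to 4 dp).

Mode 3: guard c·x = 4.0443 hit at Δt = 1.2574 (t = 1.2574), x⁻ = (-2.6152, 3.2935) → reset → x⁺ = (-1.9129, 2.3095), jump to mode 2
Mode 2: flow for 0.5378 to horizon, guard not reached → x = (-0.3878, 2.2879)

1 1.2574 3->2
final: 2 -0.3878 2.2879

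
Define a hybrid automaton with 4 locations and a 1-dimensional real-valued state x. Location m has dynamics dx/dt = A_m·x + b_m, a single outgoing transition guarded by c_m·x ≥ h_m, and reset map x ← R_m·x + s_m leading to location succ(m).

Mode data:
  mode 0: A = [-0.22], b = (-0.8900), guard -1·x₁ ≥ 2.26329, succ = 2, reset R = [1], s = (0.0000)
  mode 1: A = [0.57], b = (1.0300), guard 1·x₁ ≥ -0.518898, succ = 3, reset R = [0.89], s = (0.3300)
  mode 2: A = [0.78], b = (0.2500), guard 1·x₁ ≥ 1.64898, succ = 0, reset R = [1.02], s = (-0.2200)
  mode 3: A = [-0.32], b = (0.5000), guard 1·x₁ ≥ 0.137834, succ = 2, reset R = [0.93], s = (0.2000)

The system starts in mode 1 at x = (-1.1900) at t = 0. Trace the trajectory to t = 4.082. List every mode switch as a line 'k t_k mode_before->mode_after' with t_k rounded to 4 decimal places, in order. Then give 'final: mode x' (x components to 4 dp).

Mode 1: guard c·x = -0.5189 hit at Δt = 1.2913 (t = 1.2913), x⁻ = (-0.5189) → reset → x⁺ = (-0.1318), jump to mode 3
Mode 3: guard c·x = 0.1378 hit at Δt = 0.5417 (t = 1.8330), x⁻ = (0.1378) → reset → x⁺ = (0.3282), jump to mode 2
Mode 2: guard c·x = 1.6490 hit at Δt = 1.4238 (t = 3.2568), x⁻ = (1.6490) → reset → x⁺ = (1.4620), jump to mode 0
Mode 0: flow for 0.8252 to horizon, guard not reached → x = (0.5476)

1 1.2913 1->3
2 1.8330 3->2
3 3.2568 2->0
final: 0 0.5476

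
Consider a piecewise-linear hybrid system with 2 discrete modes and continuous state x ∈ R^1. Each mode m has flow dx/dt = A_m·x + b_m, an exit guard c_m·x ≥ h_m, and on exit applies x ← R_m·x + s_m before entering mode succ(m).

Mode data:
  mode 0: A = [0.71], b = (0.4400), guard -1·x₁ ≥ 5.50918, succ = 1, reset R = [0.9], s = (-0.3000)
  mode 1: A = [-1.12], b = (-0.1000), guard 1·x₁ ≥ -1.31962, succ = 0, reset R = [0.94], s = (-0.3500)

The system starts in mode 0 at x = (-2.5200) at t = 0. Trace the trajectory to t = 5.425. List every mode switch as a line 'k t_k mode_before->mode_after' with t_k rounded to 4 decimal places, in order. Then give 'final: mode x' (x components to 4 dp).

Mode 0: guard c·x = 5.5092 hit at Δt = 1.3311 (t = 1.3311), x⁻ = (-5.5092) → reset → x⁺ = (-5.2583), jump to mode 1
Mode 1: guard c·x = -1.3196 hit at Δt = 1.2816 (t = 2.6127), x⁻ = (-1.3196) → reset → x⁺ = (-1.5904), jump to mode 0
Mode 0: guard c·x = 5.5092 hit at Δt = 2.2772 (t = 4.8899), x⁻ = (-5.5092) → reset → x⁺ = (-5.2583), jump to mode 1
Mode 1: flow for 0.5351 to horizon, guard not reached → x = (-2.9279)

1 1.3311 0->1
2 2.6127 1->0
3 4.8899 0->1
final: 1 -2.9279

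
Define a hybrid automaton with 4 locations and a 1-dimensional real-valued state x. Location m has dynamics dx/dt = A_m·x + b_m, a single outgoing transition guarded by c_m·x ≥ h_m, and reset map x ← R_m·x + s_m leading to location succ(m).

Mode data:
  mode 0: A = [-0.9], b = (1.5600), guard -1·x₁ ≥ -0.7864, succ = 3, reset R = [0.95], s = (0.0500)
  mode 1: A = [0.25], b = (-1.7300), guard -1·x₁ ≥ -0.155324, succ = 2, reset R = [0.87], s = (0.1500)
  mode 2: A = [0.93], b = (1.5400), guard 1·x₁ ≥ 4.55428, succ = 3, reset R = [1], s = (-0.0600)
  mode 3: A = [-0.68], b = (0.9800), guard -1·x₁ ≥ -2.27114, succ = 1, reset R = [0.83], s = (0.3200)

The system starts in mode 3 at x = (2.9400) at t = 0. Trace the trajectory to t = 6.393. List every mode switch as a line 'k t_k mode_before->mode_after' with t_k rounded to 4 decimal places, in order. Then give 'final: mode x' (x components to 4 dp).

Mode 3: guard c·x = -2.2711 hit at Δt = 0.8692 (t = 0.8692), x⁻ = (2.2711) → reset → x⁺ = (2.2050), jump to mode 1
Mode 1: guard c·x = -0.1553 hit at Δt = 1.4439 (t = 2.3131), x⁻ = (0.1553) → reset → x⁺ = (0.2851), jump to mode 2
Mode 2: guard c·x = 4.5543 hit at Δt = 1.2505 (t = 3.5636), x⁻ = (4.5543) → reset → x⁺ = (4.4943), jump to mode 3
Mode 3: guard c·x = -2.2711 hit at Δt = 1.9155 (t = 5.4791), x⁻ = (2.2711) → reset → x⁺ = (2.2050), jump to mode 1
Mode 1: flow for 0.9139 to horizon, guard not reached → x = (0.9948)

1 0.8692 3->1
2 2.3131 1->2
3 3.5636 2->3
4 5.4791 3->1
final: 1 0.9948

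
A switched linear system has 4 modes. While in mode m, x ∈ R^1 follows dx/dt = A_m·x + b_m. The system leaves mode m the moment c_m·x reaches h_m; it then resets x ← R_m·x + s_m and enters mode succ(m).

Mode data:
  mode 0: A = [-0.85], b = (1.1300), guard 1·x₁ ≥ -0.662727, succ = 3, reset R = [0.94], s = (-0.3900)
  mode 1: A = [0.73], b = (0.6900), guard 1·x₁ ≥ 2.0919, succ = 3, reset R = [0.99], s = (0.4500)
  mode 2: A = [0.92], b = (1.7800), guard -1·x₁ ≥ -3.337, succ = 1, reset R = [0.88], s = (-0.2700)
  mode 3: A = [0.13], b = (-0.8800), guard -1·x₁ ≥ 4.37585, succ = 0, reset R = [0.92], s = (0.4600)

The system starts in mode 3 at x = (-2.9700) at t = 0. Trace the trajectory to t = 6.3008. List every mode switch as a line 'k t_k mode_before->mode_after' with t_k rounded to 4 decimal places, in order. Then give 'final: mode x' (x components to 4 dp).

Mode 3: guard c·x = 4.3758 hit at Δt = 1.0372 (t = 1.0372), x⁻ = (-4.3758) → reset → x⁺ = (-3.5658), jump to mode 0
Mode 0: guard c·x = -0.6627 hit at Δt = 1.0577 (t = 2.0949), x⁻ = (-0.6627) → reset → x⁺ = (-1.0130), jump to mode 3
Mode 3: guard c·x = 4.3758 hit at Δt = 2.7628 (t = 4.8577), x⁻ = (-4.3758) → reset → x⁺ = (-3.5658), jump to mode 0
Mode 0: guard c·x = -0.6627 hit at Δt = 1.0577 (t = 5.9154), x⁻ = (-0.6627) → reset → x⁺ = (-1.0130), jump to mode 3
Mode 3: flow for 0.3854 to horizon, guard not reached → x = (-1.4128)

1 1.0372 3->0
2 2.0949 0->3
3 4.8577 3->0
4 5.9154 0->3
final: 3 -1.4128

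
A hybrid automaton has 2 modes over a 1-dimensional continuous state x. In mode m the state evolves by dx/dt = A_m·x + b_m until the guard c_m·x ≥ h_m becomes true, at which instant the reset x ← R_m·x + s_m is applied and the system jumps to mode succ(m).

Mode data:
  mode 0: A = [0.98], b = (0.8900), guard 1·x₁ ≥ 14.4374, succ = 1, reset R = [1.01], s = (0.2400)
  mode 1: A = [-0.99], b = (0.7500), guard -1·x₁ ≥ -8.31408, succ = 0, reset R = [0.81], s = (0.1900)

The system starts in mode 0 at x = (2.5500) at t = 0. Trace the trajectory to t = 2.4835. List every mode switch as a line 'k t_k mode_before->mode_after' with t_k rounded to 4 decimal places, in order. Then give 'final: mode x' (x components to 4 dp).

1 1.5205 0->1
2 2.1480 1->0
final: 0 9.9735

Mode 0: guard c·x = 14.4374 hit at Δt = 1.5205 (t = 1.5205), x⁻ = (14.4374) → reset → x⁺ = (14.8218), jump to mode 1
Mode 1: guard c·x = -8.3141 hit at Δt = 0.6275 (t = 2.1480), x⁻ = (8.3141) → reset → x⁺ = (6.9244), jump to mode 0
Mode 0: flow for 0.3355 to horizon, guard not reached → x = (9.9735)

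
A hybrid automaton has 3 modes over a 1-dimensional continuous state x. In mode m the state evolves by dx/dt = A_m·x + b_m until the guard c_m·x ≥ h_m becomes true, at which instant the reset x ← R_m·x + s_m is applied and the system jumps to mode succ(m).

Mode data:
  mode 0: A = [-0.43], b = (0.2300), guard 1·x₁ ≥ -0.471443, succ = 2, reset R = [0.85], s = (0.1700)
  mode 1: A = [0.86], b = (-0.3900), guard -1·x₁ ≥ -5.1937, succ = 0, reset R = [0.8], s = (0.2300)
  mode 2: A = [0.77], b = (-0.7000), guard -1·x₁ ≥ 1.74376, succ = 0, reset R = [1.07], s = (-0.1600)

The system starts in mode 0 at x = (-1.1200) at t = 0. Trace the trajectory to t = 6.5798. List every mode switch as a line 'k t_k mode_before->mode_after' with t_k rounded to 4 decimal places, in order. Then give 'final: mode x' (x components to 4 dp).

1 1.1568 0->2
2 2.2539 2->0
3 4.4259 0->2
4 5.5230 2->0
final: 0 -1.0907

Mode 0: guard c·x = -0.4714 hit at Δt = 1.1568 (t = 1.1568), x⁻ = (-0.4714) → reset → x⁺ = (-0.2307), jump to mode 2
Mode 2: guard c·x = 1.7438 hit at Δt = 1.0971 (t = 2.2539), x⁻ = (-1.7438) → reset → x⁺ = (-2.0258), jump to mode 0
Mode 0: guard c·x = -0.4714 hit at Δt = 2.1720 (t = 4.4259), x⁻ = (-0.4714) → reset → x⁺ = (-0.2307), jump to mode 2
Mode 2: guard c·x = 1.7438 hit at Δt = 1.0971 (t = 5.5230), x⁻ = (-1.7438) → reset → x⁺ = (-2.0258), jump to mode 0
Mode 0: flow for 1.0568 to horizon, guard not reached → x = (-1.0907)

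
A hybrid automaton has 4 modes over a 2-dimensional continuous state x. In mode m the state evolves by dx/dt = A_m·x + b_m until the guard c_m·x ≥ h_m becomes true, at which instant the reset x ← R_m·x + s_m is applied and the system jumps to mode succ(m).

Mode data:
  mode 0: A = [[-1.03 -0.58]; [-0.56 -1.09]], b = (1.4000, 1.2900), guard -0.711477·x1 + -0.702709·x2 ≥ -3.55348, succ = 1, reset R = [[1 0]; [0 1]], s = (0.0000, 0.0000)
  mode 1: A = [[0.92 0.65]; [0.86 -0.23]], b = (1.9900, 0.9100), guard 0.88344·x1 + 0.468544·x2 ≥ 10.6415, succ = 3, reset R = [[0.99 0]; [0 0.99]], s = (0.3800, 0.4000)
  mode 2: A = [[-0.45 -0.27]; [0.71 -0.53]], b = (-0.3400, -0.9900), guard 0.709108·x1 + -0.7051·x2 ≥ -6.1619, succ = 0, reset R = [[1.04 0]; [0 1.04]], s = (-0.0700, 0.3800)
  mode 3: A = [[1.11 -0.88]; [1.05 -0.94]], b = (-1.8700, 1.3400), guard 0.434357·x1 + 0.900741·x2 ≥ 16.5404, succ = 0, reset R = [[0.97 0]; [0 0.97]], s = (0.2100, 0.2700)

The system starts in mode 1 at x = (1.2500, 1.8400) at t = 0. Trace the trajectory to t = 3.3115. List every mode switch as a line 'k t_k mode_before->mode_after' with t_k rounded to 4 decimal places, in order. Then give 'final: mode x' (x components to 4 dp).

Mode 1: guard c·x = 10.6415 hit at Δt = 0.9564 (t = 0.9564), x⁻ = (9.0667, 5.6165) → reset → x⁺ = (9.3561, 5.9603), jump to mode 3
Mode 3: guard c·x = 16.5404 hit at Δt = 1.4204 (t = 2.3768), x⁻ = (12.7891, 12.1959) → reset → x⁺ = (12.6154, 12.1000), jump to mode 0
Mode 0: flow for 0.9347 to horizon, guard not reached → x = (3.6447, 3.0436)

1 0.9564 1->3
2 2.3768 3->0
final: 0 3.6447 3.0436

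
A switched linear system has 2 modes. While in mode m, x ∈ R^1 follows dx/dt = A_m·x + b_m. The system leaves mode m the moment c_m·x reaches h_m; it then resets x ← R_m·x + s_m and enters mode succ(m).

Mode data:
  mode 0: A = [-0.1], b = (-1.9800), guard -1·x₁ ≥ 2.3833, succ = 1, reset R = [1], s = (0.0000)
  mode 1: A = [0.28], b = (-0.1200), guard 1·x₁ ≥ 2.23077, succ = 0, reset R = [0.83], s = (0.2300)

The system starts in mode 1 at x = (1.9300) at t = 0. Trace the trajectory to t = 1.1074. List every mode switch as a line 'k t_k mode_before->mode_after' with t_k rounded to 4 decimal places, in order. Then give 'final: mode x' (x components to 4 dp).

Mode 1: guard c·x = 2.2308 hit at Δt = 0.6521 (t = 0.6521), x⁻ = (2.2308) → reset → x⁺ = (2.0815), jump to mode 0
Mode 0: flow for 0.4553 to horizon, guard not reached → x = (1.1076)

1 0.6521 1->0
final: 0 1.1076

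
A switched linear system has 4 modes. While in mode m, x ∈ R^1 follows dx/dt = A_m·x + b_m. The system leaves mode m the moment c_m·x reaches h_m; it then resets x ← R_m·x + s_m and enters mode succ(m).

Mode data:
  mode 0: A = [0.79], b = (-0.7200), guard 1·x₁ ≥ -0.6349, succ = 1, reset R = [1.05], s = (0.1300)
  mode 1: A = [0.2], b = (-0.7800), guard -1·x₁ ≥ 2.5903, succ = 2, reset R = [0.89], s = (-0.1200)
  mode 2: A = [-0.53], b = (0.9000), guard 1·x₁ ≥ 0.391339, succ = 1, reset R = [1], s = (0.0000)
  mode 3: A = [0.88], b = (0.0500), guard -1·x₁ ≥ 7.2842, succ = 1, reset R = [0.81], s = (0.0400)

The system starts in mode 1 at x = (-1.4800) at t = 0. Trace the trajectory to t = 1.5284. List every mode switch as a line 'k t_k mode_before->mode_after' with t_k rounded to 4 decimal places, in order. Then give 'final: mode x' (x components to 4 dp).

1 0.9381 1->2
final: 2 -1.3176

Mode 1: guard c·x = 2.5903 hit at Δt = 0.9381 (t = 0.9381), x⁻ = (-2.5903) → reset → x⁺ = (-2.4254), jump to mode 2
Mode 2: flow for 0.5903 to horizon, guard not reached → x = (-1.3176)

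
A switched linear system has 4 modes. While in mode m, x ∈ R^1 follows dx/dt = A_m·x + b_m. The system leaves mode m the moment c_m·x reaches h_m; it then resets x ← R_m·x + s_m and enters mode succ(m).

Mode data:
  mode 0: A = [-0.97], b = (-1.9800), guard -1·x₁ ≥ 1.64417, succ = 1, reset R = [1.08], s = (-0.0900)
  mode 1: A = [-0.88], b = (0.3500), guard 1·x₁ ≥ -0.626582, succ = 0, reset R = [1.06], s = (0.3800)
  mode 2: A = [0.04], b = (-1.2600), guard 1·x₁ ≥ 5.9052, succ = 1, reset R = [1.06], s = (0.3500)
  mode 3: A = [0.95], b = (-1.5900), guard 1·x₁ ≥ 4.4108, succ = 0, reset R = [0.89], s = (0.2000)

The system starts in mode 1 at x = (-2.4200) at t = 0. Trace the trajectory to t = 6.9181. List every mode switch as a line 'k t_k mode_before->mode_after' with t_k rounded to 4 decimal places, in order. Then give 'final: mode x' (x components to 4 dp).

1 1.1499 1->0
2 2.6832 0->1
3 3.5842 1->0
4 5.1175 0->1
5 6.0184 1->0
final: 0 -1.3071

Mode 1: guard c·x = -0.6266 hit at Δt = 1.1499 (t = 1.1499), x⁻ = (-0.6266) → reset → x⁺ = (-0.2842), jump to mode 0
Mode 0: guard c·x = 1.6442 hit at Δt = 1.5333 (t = 2.6832), x⁻ = (-1.6442) → reset → x⁺ = (-1.8657), jump to mode 1
Mode 1: guard c·x = -0.6266 hit at Δt = 0.9010 (t = 3.5842), x⁻ = (-0.6266) → reset → x⁺ = (-0.2842), jump to mode 0
Mode 0: guard c·x = 1.6442 hit at Δt = 1.5333 (t = 5.1175), x⁻ = (-1.6442) → reset → x⁺ = (-1.8657), jump to mode 1
Mode 1: guard c·x = -0.6266 hit at Δt = 0.9010 (t = 6.0184), x⁻ = (-0.6266) → reset → x⁺ = (-0.2842), jump to mode 0
Mode 0: flow for 0.8997 to horizon, guard not reached → x = (-1.3071)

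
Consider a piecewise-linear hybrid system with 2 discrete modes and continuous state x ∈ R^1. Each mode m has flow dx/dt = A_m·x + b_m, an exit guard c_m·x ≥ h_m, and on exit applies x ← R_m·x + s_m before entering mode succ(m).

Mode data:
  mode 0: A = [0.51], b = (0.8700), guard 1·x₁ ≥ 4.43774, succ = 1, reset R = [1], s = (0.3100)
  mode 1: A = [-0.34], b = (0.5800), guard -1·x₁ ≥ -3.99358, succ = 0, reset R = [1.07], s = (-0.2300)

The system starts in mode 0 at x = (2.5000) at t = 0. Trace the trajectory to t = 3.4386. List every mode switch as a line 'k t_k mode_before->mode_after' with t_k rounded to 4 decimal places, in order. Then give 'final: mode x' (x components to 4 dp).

1 0.7430 0->1
2 1.5810 1->0
3 1.7112 0->1
4 2.5492 1->0
5 2.6794 0->1
final: 1 4.0557

Mode 0: guard c·x = 4.4377 hit at Δt = 0.7430 (t = 0.7430), x⁻ = (4.4377) → reset → x⁺ = (4.7477), jump to mode 1
Mode 1: guard c·x = -3.9936 hit at Δt = 0.8380 (t = 1.5810), x⁻ = (3.9936) → reset → x⁺ = (4.0431), jump to mode 0
Mode 0: guard c·x = 4.4377 hit at Δt = 0.1302 (t = 1.7112), x⁻ = (4.4377) → reset → x⁺ = (4.7477), jump to mode 1
Mode 1: guard c·x = -3.9936 hit at Δt = 0.8380 (t = 2.5492), x⁻ = (3.9936) → reset → x⁺ = (4.0431), jump to mode 0
Mode 0: guard c·x = 4.4377 hit at Δt = 0.1302 (t = 2.6794), x⁻ = (4.4377) → reset → x⁺ = (4.7477), jump to mode 1
Mode 1: flow for 0.7592 to horizon, guard not reached → x = (4.0557)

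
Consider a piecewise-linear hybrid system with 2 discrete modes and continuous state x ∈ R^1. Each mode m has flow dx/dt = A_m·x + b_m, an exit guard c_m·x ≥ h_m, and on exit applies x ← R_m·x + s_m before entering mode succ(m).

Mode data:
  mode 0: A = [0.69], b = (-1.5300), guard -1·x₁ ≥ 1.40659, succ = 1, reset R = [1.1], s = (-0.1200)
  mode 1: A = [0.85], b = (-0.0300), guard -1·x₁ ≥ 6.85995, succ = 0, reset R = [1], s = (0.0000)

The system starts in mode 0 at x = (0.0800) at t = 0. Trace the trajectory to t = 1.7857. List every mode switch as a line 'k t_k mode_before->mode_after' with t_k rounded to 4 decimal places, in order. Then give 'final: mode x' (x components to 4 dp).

Mode 0: guard c·x = 1.4066 hit at Δt = 0.7652 (t = 0.7652), x⁻ = (-1.4066) → reset → x⁺ = (-1.6672), jump to mode 1
Mode 1: flow for 1.0205 to horizon, guard not reached → x = (-4.0181)

1 0.7652 0->1
final: 1 -4.0181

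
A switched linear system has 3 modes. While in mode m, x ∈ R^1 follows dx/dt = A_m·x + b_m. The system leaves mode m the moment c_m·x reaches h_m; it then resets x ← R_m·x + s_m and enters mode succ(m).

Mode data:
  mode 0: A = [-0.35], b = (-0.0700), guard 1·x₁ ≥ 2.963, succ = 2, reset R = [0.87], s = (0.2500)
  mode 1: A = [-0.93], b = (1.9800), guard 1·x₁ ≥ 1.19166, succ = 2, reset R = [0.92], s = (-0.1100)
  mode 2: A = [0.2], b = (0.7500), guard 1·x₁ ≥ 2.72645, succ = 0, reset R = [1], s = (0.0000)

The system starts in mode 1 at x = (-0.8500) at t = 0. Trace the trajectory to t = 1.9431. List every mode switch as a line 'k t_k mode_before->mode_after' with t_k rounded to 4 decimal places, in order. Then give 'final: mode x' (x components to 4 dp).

1 1.2433 1->2
final: 2 1.6979

Mode 1: guard c·x = 1.1917 hit at Δt = 1.2433 (t = 1.2433), x⁻ = (1.1917) → reset → x⁺ = (0.9863), jump to mode 2
Mode 2: flow for 0.6998 to horizon, guard not reached → x = (1.6979)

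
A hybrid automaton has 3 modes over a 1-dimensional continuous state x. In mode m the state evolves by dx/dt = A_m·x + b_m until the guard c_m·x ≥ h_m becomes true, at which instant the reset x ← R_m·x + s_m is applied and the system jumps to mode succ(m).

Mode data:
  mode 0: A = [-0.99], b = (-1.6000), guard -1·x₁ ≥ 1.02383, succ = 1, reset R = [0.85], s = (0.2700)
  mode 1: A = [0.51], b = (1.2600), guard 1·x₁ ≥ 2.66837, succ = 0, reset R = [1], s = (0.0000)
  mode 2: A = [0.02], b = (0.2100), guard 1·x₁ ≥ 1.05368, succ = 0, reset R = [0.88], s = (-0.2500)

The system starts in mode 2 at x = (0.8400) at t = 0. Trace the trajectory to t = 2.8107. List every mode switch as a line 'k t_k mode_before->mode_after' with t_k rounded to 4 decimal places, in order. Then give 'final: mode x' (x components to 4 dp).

1 0.9334 2->0
2 2.3008 0->1
final: 1 -0.0448

Mode 2: guard c·x = 1.0537 hit at Δt = 0.9334 (t = 0.9334), x⁻ = (1.0537) → reset → x⁺ = (0.6772), jump to mode 0
Mode 0: guard c·x = 1.0238 hit at Δt = 1.3674 (t = 2.3008), x⁻ = (-1.0238) → reset → x⁺ = (-0.6003), jump to mode 1
Mode 1: flow for 0.5099 to horizon, guard not reached → x = (-0.0448)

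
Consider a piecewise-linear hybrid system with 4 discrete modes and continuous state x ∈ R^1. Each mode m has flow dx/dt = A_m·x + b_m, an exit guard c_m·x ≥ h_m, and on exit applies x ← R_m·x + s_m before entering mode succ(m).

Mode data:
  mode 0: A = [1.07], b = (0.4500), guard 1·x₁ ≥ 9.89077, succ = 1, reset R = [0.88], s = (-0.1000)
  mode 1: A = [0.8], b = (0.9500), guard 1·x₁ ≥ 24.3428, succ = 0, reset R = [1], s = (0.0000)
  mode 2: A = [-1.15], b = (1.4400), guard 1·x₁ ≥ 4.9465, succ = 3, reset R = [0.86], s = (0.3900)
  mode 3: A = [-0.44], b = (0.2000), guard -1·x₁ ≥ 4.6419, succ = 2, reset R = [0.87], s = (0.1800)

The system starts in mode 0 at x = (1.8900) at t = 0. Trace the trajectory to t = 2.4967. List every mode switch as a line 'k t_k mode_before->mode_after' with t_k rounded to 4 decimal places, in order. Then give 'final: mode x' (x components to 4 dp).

Mode 0: guard c·x = 9.8908 hit at Δt = 1.3979 (t = 1.3979), x⁻ = (9.8908) → reset → x⁺ = (8.6039), jump to mode 1
Mode 1: flow for 1.0988 to horizon, guard not reached → x = (22.3959)

1 1.3979 0->1
final: 1 22.3959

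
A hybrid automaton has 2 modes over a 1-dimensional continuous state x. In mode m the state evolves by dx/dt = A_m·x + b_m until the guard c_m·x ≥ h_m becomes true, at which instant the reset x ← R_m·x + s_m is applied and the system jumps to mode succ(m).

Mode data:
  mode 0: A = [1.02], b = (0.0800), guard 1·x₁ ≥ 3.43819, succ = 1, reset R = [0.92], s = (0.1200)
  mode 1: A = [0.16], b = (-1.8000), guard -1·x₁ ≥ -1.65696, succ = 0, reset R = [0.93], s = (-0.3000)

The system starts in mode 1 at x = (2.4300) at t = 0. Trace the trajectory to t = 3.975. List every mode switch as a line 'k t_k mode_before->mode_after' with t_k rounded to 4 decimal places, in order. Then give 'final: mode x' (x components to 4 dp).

Mode 1: guard c·x = -1.6570 hit at Δt = 0.5251 (t = 0.5251), x⁻ = (1.6570) → reset → x⁺ = (1.2410), jump to mode 0
Mode 0: guard c·x = 3.4382 hit at Δt = 0.9611 (t = 1.4862), x⁻ = (3.4382) → reset → x⁺ = (3.2831), jump to mode 1
Mode 1: guard c·x = -1.6570 hit at Δt = 1.1609 (t = 2.6471), x⁻ = (1.6570) → reset → x⁺ = (1.2410), jump to mode 0
Mode 0: guard c·x = 3.4382 hit at Δt = 0.9611 (t = 3.6082), x⁻ = (3.4382) → reset → x⁺ = (3.2831), jump to mode 1
Mode 1: flow for 0.3668 to horizon, guard not reached → x = (2.8016)

1 0.5251 1->0
2 1.4862 0->1
3 2.6471 1->0
4 3.6082 0->1
final: 1 2.8016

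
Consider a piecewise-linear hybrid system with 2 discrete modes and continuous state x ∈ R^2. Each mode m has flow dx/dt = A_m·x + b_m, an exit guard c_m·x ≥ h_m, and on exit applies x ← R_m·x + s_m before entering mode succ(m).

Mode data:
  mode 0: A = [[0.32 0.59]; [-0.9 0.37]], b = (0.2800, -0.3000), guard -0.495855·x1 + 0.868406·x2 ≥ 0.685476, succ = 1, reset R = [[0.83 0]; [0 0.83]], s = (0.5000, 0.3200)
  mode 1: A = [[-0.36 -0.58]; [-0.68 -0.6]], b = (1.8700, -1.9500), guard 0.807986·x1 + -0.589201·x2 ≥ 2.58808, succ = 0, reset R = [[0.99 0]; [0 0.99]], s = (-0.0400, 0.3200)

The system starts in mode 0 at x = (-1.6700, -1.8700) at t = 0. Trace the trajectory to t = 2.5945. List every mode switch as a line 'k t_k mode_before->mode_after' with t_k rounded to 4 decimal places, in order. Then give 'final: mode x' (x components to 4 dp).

1 0.8801 0->1
2 2.2692 1->0
final: 0 1.4447 -2.5768

Mode 0: guard c·x = 0.6855 hit at Δt = 0.8801 (t = 0.8801), x⁻ = (-2.8115, -0.8160) → reset → x⁺ = (-1.8336, -0.3573), jump to mode 1
Mode 1: guard c·x = 2.5881 hit at Δt = 1.3891 (t = 2.2692), x⁻ = (1.6659, -2.1081) → reset → x⁺ = (1.6092, -1.7670), jump to mode 0
Mode 0: flow for 0.3253 to horizon, guard not reached → x = (1.4447, -2.5768)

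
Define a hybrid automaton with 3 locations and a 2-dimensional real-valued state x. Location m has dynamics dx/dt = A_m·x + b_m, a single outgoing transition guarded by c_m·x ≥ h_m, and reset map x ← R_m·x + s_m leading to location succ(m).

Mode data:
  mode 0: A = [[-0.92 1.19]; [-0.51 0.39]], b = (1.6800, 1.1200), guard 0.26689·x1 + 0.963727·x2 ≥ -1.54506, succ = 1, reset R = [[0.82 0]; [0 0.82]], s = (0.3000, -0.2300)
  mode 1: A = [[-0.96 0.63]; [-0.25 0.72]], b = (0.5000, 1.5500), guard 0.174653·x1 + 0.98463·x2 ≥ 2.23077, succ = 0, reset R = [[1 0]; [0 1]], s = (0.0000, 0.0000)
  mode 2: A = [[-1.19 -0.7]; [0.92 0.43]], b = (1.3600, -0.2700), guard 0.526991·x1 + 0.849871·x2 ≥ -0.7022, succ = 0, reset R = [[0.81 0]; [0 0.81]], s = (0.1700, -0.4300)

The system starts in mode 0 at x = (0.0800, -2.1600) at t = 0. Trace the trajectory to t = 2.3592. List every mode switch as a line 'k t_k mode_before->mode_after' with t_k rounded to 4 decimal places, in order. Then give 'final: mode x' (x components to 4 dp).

1 1.2665 0->1
final: 1 -0.0906 -0.6133

Mode 0: guard c·x = -1.5451 hit at Δt = 1.2665 (t = 1.2665), x⁻ = (-0.3383, -1.5095) → reset → x⁺ = (0.0226, -1.4678), jump to mode 1
Mode 1: flow for 1.0927 to horizon, guard not reached → x = (-0.0906, -0.6133)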